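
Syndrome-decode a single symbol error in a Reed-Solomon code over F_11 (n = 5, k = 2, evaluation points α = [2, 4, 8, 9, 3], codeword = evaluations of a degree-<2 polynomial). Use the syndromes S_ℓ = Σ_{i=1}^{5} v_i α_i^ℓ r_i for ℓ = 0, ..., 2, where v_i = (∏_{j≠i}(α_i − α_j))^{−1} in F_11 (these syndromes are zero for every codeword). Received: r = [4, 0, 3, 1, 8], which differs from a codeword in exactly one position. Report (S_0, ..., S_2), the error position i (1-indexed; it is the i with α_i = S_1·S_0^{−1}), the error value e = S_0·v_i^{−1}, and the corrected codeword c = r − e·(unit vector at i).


S = (2, 6, 7), error at position 5, error magnitude e = 6, c = [4, 0, 3, 1, 2].

Step 1: column multipliers v_i = (∏_{j≠i}(α_i − α_j))^{−1} mod 11.
  i = 1 (α = 2): (2−4)(2−8)(2−9)(2−3) = (−2)·(−6)·(−7)·(−1) = 84 ≡ 7, so v_1 = 7^{−1} = 8 (mod 11).
  i = 2 (α = 4): (4−2)(4−8)(4−9)(4−3) = 2·(−4)·(−5)·1 = 40 ≡ 7, so v_2 = 7^{−1} = 8 (mod 11).
  i = 3 (α = 8): (8−2)(8−4)(8−9)(8−3) = 6·4·(−1)·5 = −120 ≡ 1, so v_3 = 1^{−1} = 1 (mod 11).
  i = 4 (α = 9): (9−2)(9−4)(9−8)(9−3) = 7·5·1·6 = 210 ≡ 1, so v_4 = 1^{−1} = 1 (mod 11).
  i = 5 (α = 3): (3−2)(3−4)(3−8)(3−9) = 1·(−1)·(−5)·(−6) = −30 ≡ 3, so v_5 = 3^{−1} = 4 (mod 11).
  v = [8, 8, 1, 1, 4].
Step 2: syndromes of r = [4, 0, 3, 1, 8] (all sums mod 11).
  S_0 = Σ v_i r_i = 8·4 + 8·0 + 1·3 + 1·1 + 4·8 = 68 ≡ 2.
  S_1 = Σ v_i α_i r_i = 8·2·4 + 8·4·0 + 1·8·3 + 1·9·1 + 4·3·8 = 193 ≡ 6.
  α_i^2 mod 11 = [4, 5, 9, 4, 9].
  S_2 = Σ v_i α_i^2 r_i = 8·4·4 + 8·5·0 + 1·9·3 + 1·4·1 + 4·9·8 = 447 ≡ 7.
  S = (2, 6, 7) ≠ 0, so r is not a codeword (an error is present).
Step 3: locate the error. For a single error e at position i, S_ℓ = v_i·e·α_i^ℓ, so α_err = S_1/S_0.
  S_0^{−1} = 2^{−1} = 6 (mod 11), so α_err = 6·6 = 36 ≡ 3 = α_5. Error position i = 5.
  Consistency check: S_2/S_1 = 7·2 = 14 ≡ 3 = α_err ✓ (single-error assumption holds).
Step 4: error magnitude e = S_0/v_5 = S_0·∏_{j≠5}(α_5 − α_j) = 2·3 = 6 ≡ 6 (mod 11).
Step 5: correct position 5: c_5 = r_5 − e = 8 − 6 ≡ 2 (mod 11). Hence c = [4, 0, 3, 1, 2].
  Check: interpolating c through the α_i gives m(x) = 8 + 9·x (degree < 2) with m(α_i) = c_i for every i, so c is indeed a codeword.


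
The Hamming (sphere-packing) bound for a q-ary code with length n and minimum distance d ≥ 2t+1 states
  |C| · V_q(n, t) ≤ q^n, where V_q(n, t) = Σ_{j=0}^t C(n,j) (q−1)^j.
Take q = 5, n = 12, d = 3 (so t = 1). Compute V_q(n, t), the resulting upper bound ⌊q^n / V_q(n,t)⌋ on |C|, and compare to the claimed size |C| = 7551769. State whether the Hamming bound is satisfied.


V_q(n, t) = 49, q^n = 244140625, Hamming bound = 4982461, |C| = 7551769 > bound (violated).

Step 1: Compute V_q(n, t) = Σ_{j=0}^1 C(n, j) (q−1)^j.
  j = 0: C(12,0)·(4)^0 = 1·1 = 1.
  j = 1: C(12,1)·(4)^1 = 12·4 = 48.
  V_q(n, t) = 1 + 48 = 49.
Step 2: q^n = 5^12 = 244140625.
Step 3: Hamming bound ⌊q^n / V_q(n,t)⌋ = ⌊244140625/49⌋ = 4982461.
Step 4: Compare |C| = 7551769 to 4982461: violated.
The claimed |C| lies above the Hamming bound, so no 5-ary code of length 12 with d ≥ 3 can have 7551769 codewords.


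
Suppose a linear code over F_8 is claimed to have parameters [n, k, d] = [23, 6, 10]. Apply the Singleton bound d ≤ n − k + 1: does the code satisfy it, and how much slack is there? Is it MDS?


Singleton RHS = n − k + 1 = 18, slack = 8, bound satisfied, not MDS.

Singleton bound: d ≤ n − k + 1.
Here n = 23, k = 6, so n − k + 1 = 18.
Given d = 10, check d ≤ 18: YES.
Slack = (n − k + 1) − d = 8.
The code is NOT MDS (slack = 8 > 0).
Description: the claimed parameters are [23, 6, 10]_8; such a code would be non-MDS.


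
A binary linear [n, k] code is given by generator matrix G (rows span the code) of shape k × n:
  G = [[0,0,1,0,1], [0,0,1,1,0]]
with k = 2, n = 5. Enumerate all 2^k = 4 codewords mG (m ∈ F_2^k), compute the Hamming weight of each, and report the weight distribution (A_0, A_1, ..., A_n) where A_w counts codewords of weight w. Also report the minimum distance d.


Weight distribution: A_0 = 1, A_2 = 3. Minimum distance d = 2.

Enumerate all 2^2 = 4 messages m ∈ F_2^2.
For each, compute codeword c = mG in F_2^5, then tally its weight.
  m = 00 → c = 00000, weight = 0.
  m = 10 → c = 00101, weight = 2.
  m = 01 → c = 00110, weight = 2.
  m = 11 → c = 00011, weight = 2.
Tally weights:
  weight 0: 1 codewords.
  weight 2: 3 codewords.
Minimum distance d = smallest w > 0 with A_w > 0 = 2.
Sanity: Σ A_w = 4 = 2^2 = 4 ✓.


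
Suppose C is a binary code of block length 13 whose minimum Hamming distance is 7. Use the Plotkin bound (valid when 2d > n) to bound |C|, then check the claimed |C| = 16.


Plotkin bound M ≤ 14; given |C| = 16 > bound (violated).

Check applicability: 2d = 14, n = 13.
2d − n = 1 > 0, so Plotkin applies.
Compute d/(2d−n) = 7/1 ≈ 7.0000.
⌊d/(2d−n)⌋ = 7.
Plotkin bound: M ≤ 2·7 = 14.
Given |C| = 16, check: VIOLATED.
This |C| is above the Plotkin bound, so no binary code with n = 13, d = 7 and 16 codewords exists.


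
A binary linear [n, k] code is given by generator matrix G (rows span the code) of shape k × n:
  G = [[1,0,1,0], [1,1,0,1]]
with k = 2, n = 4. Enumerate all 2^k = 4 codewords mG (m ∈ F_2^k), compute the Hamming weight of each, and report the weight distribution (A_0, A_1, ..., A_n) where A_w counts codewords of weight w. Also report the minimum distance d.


Weight distribution: A_0 = 1, A_2 = 1, A_3 = 2. Minimum distance d = 2.

Enumerate all 2^2 = 4 messages m ∈ F_2^2.
For each, compute codeword c = mG in F_2^4, then tally its weight.
  m = 00 → c = 0000, weight = 0.
  m = 10 → c = 1010, weight = 2.
  m = 01 → c = 1101, weight = 3.
  m = 11 → c = 0111, weight = 3.
Tally weights:
  weight 0: 1 codewords.
  weight 2: 1 codewords.
  weight 3: 2 codewords.
Minimum distance d = smallest w > 0 with A_w > 0 = 2.
Sanity: Σ A_w = 4 = 2^2 = 4 ✓.


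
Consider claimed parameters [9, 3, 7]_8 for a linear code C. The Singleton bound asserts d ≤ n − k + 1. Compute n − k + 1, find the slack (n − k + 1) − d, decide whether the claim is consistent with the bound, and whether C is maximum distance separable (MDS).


Singleton RHS = n − k + 1 = 7, slack = 0, bound satisfied, MDS.

Singleton bound: d ≤ n − k + 1.
Here n = 9, k = 3, so n − k + 1 = 7.
Given d = 7, check d ≤ 7: YES.
Slack = (n − k + 1) − d = 0.
The code is MDS (slack = 0).
Description: the claimed parameters are [9, 3, 7]_8; such a code would be MDS (meets Singleton bound).


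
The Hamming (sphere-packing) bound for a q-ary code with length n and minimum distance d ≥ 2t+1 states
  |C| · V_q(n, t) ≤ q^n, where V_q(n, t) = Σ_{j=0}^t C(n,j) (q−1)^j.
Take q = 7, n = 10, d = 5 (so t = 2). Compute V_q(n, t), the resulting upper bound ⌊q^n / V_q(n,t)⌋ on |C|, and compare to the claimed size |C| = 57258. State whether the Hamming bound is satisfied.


V_q(n, t) = 1681, q^n = 282475249, Hamming bound = 168040, |C| = 57258 ≤ bound (satisfied).

Step 1: Compute V_q(n, t) = Σ_{j=0}^2 C(n, j) (q−1)^j.
  j = 0: C(10,0)·(6)^0 = 1·1 = 1.
  j = 1: C(10,1)·(6)^1 = 10·6 = 60.
  j = 2: C(10,2)·(6)^2 = 45·36 = 1620.
  V_q(n, t) = 1 + 60 + 1620 = 1681.
Step 2: q^n = 7^10 = 282475249.
Step 3: Hamming bound ⌊q^n / V_q(n,t)⌋ = ⌊282475249/1681⌋ = 168040.
Step 4: Compare |C| = 57258 to 168040: satisfied.
The claimed |C| lies below the Hamming bound.


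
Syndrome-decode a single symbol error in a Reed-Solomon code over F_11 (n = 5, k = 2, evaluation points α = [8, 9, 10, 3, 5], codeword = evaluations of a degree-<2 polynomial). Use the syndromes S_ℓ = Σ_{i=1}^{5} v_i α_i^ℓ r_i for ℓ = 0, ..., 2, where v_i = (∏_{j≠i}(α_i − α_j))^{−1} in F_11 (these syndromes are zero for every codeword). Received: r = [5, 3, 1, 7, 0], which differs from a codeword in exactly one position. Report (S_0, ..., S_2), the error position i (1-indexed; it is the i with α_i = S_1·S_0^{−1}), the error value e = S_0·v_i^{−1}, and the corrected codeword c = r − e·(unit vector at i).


S = (7, 10, 8), error at position 4, error magnitude e = 3, c = [5, 3, 1, 4, 0].

Step 1: column multipliers v_i = (∏_{j≠i}(α_i − α_j))^{−1} mod 11.
  i = 1 (α = 8): (8−9)(8−10)(8−3)(8−5) = (−1)·(−2)·5·3 = 30 ≡ 8, so v_1 = 8^{−1} = 7 (mod 11).
  i = 2 (α = 9): (9−8)(9−10)(9−3)(9−5) = 1·(−1)·6·4 = −24 ≡ 9, so v_2 = 9^{−1} = 5 (mod 11).
  i = 3 (α = 10): (10−8)(10−9)(10−3)(10−5) = 2·1·7·5 = 70 ≡ 4, so v_3 = 4^{−1} = 3 (mod 11).
  i = 4 (α = 3): (3−8)(3−9)(3−10)(3−5) = (−5)·(−6)·(−7)·(−2) = 420 ≡ 2, so v_4 = 2^{−1} = 6 (mod 11).
  i = 5 (α = 5): (5−8)(5−9)(5−10)(5−3) = (−3)·(−4)·(−5)·2 = −120 ≡ 1, so v_5 = 1^{−1} = 1 (mod 11).
  v = [7, 5, 3, 6, 1].
Step 2: syndromes of r = [5, 3, 1, 7, 0] (all sums mod 11).
  S_0 = Σ v_i r_i = 7·5 + 5·3 + 3·1 + 6·7 + 1·0 = 95 ≡ 7.
  S_1 = Σ v_i α_i r_i = 7·8·5 + 5·9·3 + 3·10·1 + 6·3·7 + 1·5·0 = 571 ≡ 10.
  α_i^2 mod 11 = [9, 4, 1, 9, 3].
  S_2 = Σ v_i α_i^2 r_i = 7·9·5 + 5·4·3 + 3·1·1 + 6·9·7 + 1·3·0 = 756 ≡ 8.
  S = (7, 10, 8) ≠ 0, so r is not a codeword (an error is present).
Step 3: locate the error. For a single error e at position i, S_ℓ = v_i·e·α_i^ℓ, so α_err = S_1/S_0.
  S_0^{−1} = 7^{−1} = 8 (mod 11), so α_err = 10·8 = 80 ≡ 3 = α_4. Error position i = 4.
  Consistency check: S_2/S_1 = 8·10 = 80 ≡ 3 = α_err ✓ (single-error assumption holds).
Step 4: error magnitude e = S_0/v_4 = S_0·∏_{j≠4}(α_4 − α_j) = 7·2 = 14 ≡ 3 (mod 11).
Step 5: correct position 4: c_4 = r_4 − e = 7 − 3 ≡ 4 (mod 11). Hence c = [5, 3, 1, 4, 0].
  Check: interpolating c through the α_i gives m(x) = 10 + 9·x (degree < 2) with m(α_i) = c_i for every i, so c is indeed a codeword.


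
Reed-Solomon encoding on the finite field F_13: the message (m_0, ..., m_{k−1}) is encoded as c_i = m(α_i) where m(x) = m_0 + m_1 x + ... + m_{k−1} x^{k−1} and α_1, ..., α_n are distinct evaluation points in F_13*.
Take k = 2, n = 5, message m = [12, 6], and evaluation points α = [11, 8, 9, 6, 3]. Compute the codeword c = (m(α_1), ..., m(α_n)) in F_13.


c = [0, 8, 1, 9, 4]

Message polynomial: m(x) = 12 + 6·x (mod 13).
For each evaluation point α_i, compute m(α_i) mod 13:
  α_1 = 11: Horner steps 6 → 0, so m(11) = 0.
  α_2 = 8: Horner steps 6 → 8, so m(8) = 8.
  α_3 = 9: Horner steps 6 → 1, so m(9) = 1.
  α_4 = 6: Horner steps 6 → 9, so m(6) = 9.
  α_5 = 3: Horner steps 6 → 4, so m(3) = 4.
Codeword c = [0, 8, 1, 9, 4] ∈ F_13^5.


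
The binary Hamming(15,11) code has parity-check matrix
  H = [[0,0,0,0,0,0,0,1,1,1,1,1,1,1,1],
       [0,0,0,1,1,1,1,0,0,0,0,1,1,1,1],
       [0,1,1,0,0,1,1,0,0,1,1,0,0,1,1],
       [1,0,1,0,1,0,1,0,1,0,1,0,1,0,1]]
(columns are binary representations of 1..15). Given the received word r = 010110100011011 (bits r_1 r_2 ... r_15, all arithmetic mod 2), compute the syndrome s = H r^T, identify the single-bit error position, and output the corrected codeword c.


s = (0, 0, 1, 0)^T, error position = 2, corrected codeword c = 000110100011011

Compute s = H r^T mod 2 one row at a time:
  s_1 = 0 + 0 + 0 + 1 + 1 + 0 + 1 + 1 = 4 ≡ 0 (mod 2).
  s_2 = 1 + 1 + 0 + 1 + 1 + 0 + 1 + 1 = 6 ≡ 0 (mod 2).
  s_3 = 1 + 0 + 0 + 1 + 0 + 1 + 1 + 1 = 5 ≡ 1 (mod 2).
  s_4 = 0 + 0 + 1 + 1 + 0 + 1 + 0 + 1 = 4 ≡ 0 (mod 2).
s = (0, 0, 1, 0)^T — this equals column 2 of H (binary 0010), so error is at position 2.
Correct: flip bit 2 of r = 010110100011011 to get c = 000110100011011.


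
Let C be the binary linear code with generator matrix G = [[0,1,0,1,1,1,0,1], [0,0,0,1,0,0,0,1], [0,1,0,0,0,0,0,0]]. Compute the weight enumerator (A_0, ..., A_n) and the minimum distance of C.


Weight distribution: A_0 = 1, A_1 = 1, A_2 = 2, A_3 = 2, A_4 = 1, A_5 = 1. Minimum distance d = 1.

Enumerate all 2^3 = 8 messages m ∈ F_2^3.
For each, compute codeword c = mG in F_2^8, then tally its weight.
  m = 000 → c = 00000000, weight = 0.
  m = 100 → c = 01011101, weight = 5.
  m = 010 → c = 00010001, weight = 2.
  m = 110 → c = 01001100, weight = 3.
  m = 001 → c = 01000000, weight = 1.
  m = 101 → c = 00011101, weight = 4.
  m = 011 → c = 01010001, weight = 3.
  m = 111 → c = 00001100, weight = 2.
Tally weights:
  weight 0: 1 codewords.
  weight 1: 1 codewords.
  weight 2: 2 codewords.
  weight 3: 2 codewords.
  weight 4: 1 codewords.
  weight 5: 1 codewords.
Minimum distance d = smallest w > 0 with A_w > 0 = 1.
Sanity: Σ A_w = 8 = 2^3 = 8 ✓.


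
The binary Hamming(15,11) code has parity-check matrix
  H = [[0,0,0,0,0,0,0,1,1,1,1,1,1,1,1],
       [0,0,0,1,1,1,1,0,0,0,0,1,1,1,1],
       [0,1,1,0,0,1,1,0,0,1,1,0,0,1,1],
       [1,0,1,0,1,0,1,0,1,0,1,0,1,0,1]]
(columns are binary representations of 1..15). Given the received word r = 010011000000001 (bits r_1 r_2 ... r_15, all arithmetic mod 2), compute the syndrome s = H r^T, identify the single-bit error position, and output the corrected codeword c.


s = (1, 1, 1, 0)^T, error position = 14, corrected codeword c = 010011000000011

Compute s = H r^T mod 2 one row at a time:
  s_1 = 0 + 0 + 0 + 0 + 0 + 0 + 0 + 1 = 1 ≡ 1 (mod 2).
  s_2 = 0 + 1 + 1 + 0 + 0 + 0 + 0 + 1 = 3 ≡ 1 (mod 2).
  s_3 = 1 + 0 + 1 + 0 + 0 + 0 + 0 + 1 = 3 ≡ 1 (mod 2).
  s_4 = 0 + 0 + 1 + 0 + 0 + 0 + 0 + 1 = 2 ≡ 0 (mod 2).
s = (1, 1, 1, 0)^T — this equals column 14 of H (binary 1110), so error is at position 14.
Correct: flip bit 14 of r = 010011000000001 to get c = 010011000000011.


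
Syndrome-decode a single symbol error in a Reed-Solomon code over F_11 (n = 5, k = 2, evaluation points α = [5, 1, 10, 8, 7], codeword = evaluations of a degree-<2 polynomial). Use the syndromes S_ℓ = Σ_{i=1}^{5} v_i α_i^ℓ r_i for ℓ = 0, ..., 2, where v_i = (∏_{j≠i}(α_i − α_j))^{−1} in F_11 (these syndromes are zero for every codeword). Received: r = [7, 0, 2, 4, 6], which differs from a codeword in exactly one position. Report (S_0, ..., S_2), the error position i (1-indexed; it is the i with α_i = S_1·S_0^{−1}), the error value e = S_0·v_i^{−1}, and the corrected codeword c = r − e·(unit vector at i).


S = (4, 6, 9), error at position 5, error magnitude e = 1, c = [7, 0, 2, 4, 5].

Step 1: column multipliers v_i = (∏_{j≠i}(α_i − α_j))^{−1} mod 11.
  i = 1 (α = 5): (5−1)(5−10)(5−8)(5−7) = 4·(−5)·(−3)·(−2) = −120 ≡ 1, so v_1 = 1^{−1} = 1 (mod 11).
  i = 2 (α = 1): (1−5)(1−10)(1−8)(1−7) = (−4)·(−9)·(−7)·(−6) = 1512 ≡ 5, so v_2 = 5^{−1} = 9 (mod 11).
  i = 3 (α = 10): (10−5)(10−1)(10−8)(10−7) = 5·9·2·3 = 270 ≡ 6, so v_3 = 6^{−1} = 2 (mod 11).
  i = 4 (α = 8): (8−5)(8−1)(8−10)(8−7) = 3·7·(−2)·1 = −42 ≡ 2, so v_4 = 2^{−1} = 6 (mod 11).
  i = 5 (α = 7): (7−5)(7−1)(7−10)(7−8) = 2·6·(−3)·(−1) = 36 ≡ 3, so v_5 = 3^{−1} = 4 (mod 11).
  v = [1, 9, 2, 6, 4].
Step 2: syndromes of r = [7, 0, 2, 4, 6] (all sums mod 11).
  S_0 = Σ v_i r_i = 1·7 + 9·0 + 2·2 + 6·4 + 4·6 = 59 ≡ 4.
  S_1 = Σ v_i α_i r_i = 1·5·7 + 9·1·0 + 2·10·2 + 6·8·4 + 4·7·6 = 435 ≡ 6.
  α_i^2 mod 11 = [3, 1, 1, 9, 5].
  S_2 = Σ v_i α_i^2 r_i = 1·3·7 + 9·1·0 + 2·1·2 + 6·9·4 + 4·5·6 = 361 ≡ 9.
  S = (4, 6, 9) ≠ 0, so r is not a codeword (an error is present).
Step 3: locate the error. For a single error e at position i, S_ℓ = v_i·e·α_i^ℓ, so α_err = S_1/S_0.
  S_0^{−1} = 4^{−1} = 3 (mod 11), so α_err = 6·3 = 18 ≡ 7 = α_5. Error position i = 5.
  Consistency check: S_2/S_1 = 9·2 = 18 ≡ 7 = α_err ✓ (single-error assumption holds).
Step 4: error magnitude e = S_0/v_5 = S_0·∏_{j≠5}(α_5 − α_j) = 4·3 = 12 ≡ 1 (mod 11).
Step 5: correct position 5: c_5 = r_5 − e = 6 − 1 ≡ 5 (mod 11). Hence c = [7, 0, 2, 4, 5].
  Check: interpolating c through the α_i gives m(x) = 1 + 10·x (degree < 2) with m(α_i) = c_i for every i, so c is indeed a codeword.


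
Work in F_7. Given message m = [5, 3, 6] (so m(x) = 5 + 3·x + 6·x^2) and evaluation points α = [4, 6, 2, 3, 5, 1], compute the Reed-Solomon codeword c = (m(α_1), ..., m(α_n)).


c = [1, 1, 0, 5, 2, 0]

Message polynomial: m(x) = 5 + 3·x + 6·x^2 (mod 7).
For each evaluation point α_i, compute m(α_i) mod 7:
  α_1 = 4: Horner steps 6 → 6 → 1, so m(4) = 1.
  α_2 = 6: Horner steps 6 → 4 → 1, so m(6) = 1.
  α_3 = 2: Horner steps 6 → 1 → 0, so m(2) = 0.
  α_4 = 3: Horner steps 6 → 0 → 5, so m(3) = 5.
  α_5 = 5: Horner steps 6 → 5 → 2, so m(5) = 2.
  α_6 = 1: Horner steps 6 → 2 → 0, so m(1) = 0.
Codeword c = [1, 1, 0, 5, 2, 0] ∈ F_7^6.


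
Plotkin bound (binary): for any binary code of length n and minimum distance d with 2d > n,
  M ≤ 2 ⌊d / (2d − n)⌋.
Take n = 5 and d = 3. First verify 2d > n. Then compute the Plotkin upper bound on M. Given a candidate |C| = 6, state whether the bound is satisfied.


Plotkin bound M ≤ 6; given |C| = 6 ≤ bound (satisfied).

Check applicability: 2d = 6, n = 5.
2d − n = 1 > 0, so Plotkin applies.
Compute d/(2d−n) = 3/1 ≈ 3.0000.
⌊d/(2d−n)⌋ = 3.
Plotkin bound: M ≤ 2·3 = 6.
Given |C| = 6, check: satisfied.
This |C| is at the Plotkin bound.


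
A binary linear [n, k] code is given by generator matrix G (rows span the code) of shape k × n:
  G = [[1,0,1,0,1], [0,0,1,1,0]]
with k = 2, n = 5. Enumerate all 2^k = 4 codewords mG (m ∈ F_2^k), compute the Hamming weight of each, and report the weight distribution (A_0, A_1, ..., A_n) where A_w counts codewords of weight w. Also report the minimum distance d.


Weight distribution: A_0 = 1, A_2 = 1, A_3 = 2. Minimum distance d = 2.

Enumerate all 2^2 = 4 messages m ∈ F_2^2.
For each, compute codeword c = mG in F_2^5, then tally its weight.
  m = 00 → c = 00000, weight = 0.
  m = 10 → c = 10101, weight = 3.
  m = 01 → c = 00110, weight = 2.
  m = 11 → c = 10011, weight = 3.
Tally weights:
  weight 0: 1 codewords.
  weight 2: 1 codewords.
  weight 3: 2 codewords.
Minimum distance d = smallest w > 0 with A_w > 0 = 2.
Sanity: Σ A_w = 4 = 2^2 = 4 ✓.


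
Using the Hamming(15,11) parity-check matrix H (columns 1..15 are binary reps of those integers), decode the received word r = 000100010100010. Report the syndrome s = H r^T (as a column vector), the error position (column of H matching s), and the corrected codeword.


s = (1, 0, 0, 0)^T, error position = 8, corrected codeword c = 000100000100010

Compute s = H r^T mod 2 one row at a time:
  s_1 = 1 + 0 + 1 + 0 + 0 + 0 + 1 + 0 = 3 ≡ 1 (mod 2).
  s_2 = 1 + 0 + 0 + 0 + 0 + 0 + 1 + 0 = 2 ≡ 0 (mod 2).
  s_3 = 0 + 0 + 0 + 0 + 1 + 0 + 1 + 0 = 2 ≡ 0 (mod 2).
  s_4 = 0 + 0 + 0 + 0 + 0 + 0 + 0 + 0 = 0 ≡ 0 (mod 2).
s = (1, 0, 0, 0)^T — this equals column 8 of H (binary 1000), so error is at position 8.
Correct: flip bit 8 of r = 000100010100010 to get c = 000100000100010.


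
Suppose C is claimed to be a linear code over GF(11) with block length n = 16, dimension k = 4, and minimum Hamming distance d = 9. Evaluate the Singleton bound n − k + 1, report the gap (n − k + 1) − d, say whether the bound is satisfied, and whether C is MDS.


Singleton RHS = n − k + 1 = 13, slack = 4, bound satisfied, not MDS.

Singleton bound: d ≤ n − k + 1.
Here n = 16, k = 4, so n − k + 1 = 13.
Given d = 9, check d ≤ 13: YES.
Slack = (n − k + 1) − d = 4.
The code is NOT MDS (slack = 4 > 0).
Description: the claimed parameters are [16, 4, 9]_11; such a code would be non-MDS.


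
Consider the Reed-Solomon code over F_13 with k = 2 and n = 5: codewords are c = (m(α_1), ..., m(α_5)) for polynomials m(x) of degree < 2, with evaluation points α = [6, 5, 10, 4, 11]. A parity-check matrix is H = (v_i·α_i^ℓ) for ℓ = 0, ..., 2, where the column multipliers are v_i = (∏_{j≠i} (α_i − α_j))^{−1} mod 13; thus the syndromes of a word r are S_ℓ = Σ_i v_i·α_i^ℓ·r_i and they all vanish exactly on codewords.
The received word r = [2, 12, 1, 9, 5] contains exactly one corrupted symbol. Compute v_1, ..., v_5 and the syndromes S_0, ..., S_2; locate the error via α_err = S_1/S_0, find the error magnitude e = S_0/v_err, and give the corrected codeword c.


S = (7, 12, 2), error at position 5, error magnitude e = 1, c = [2, 12, 1, 9, 4].

Step 1: column multipliers v_i = (∏_{j≠i}(α_i − α_j))^{−1} mod 13.
  i = 1 (α = 6): (6−5)(6−10)(6−4)(6−11) = 1·(−4)·2·(−5) = 40 ≡ 1, so v_1 = 1^{−1} = 1 (mod 13).
  i = 2 (α = 5): (5−6)(5−10)(5−4)(5−11) = (−1)·(−5)·1·(−6) = −30 ≡ 9, so v_2 = 9^{−1} = 3 (mod 13).
  i = 3 (α = 10): (10−6)(10−5)(10−4)(10−11) = 4·5·6·(−1) = −120 ≡ 10, so v_3 = 10^{−1} = 4 (mod 13).
  i = 4 (α = 4): (4−6)(4−5)(4−10)(4−11) = (−2)·(−1)·(−6)·(−7) = 84 ≡ 6, so v_4 = 6^{−1} = 11 (mod 13).
  i = 5 (α = 11): (11−6)(11−5)(11−10)(11−4) = 5·6·1·7 = 210 ≡ 2, so v_5 = 2^{−1} = 7 (mod 13).
  v = [1, 3, 4, 11, 7].
Step 2: syndromes of r = [2, 12, 1, 9, 5] (all sums mod 13).
  S_0 = Σ v_i r_i = 1·2 + 3·12 + 4·1 + 11·9 + 7·5 = 176 ≡ 7.
  S_1 = Σ v_i α_i r_i = 1·6·2 + 3·5·12 + 4·10·1 + 11·4·9 + 7·11·5 = 1013 ≡ 12.
  α_i^2 mod 13 = [10, 12, 9, 3, 4].
  S_2 = Σ v_i α_i^2 r_i = 1·10·2 + 3·12·12 + 4·9·1 + 11·3·9 + 7·4·5 = 925 ≡ 2.
  S = (7, 12, 2) ≠ 0, so r is not a codeword (an error is present).
Step 3: locate the error. For a single error e at position i, S_ℓ = v_i·e·α_i^ℓ, so α_err = S_1/S_0.
  S_0^{−1} = 7^{−1} = 2 (mod 13), so α_err = 12·2 = 24 ≡ 11 = α_5. Error position i = 5.
  Consistency check: S_2/S_1 = 2·12 = 24 ≡ 11 = α_err ✓ (single-error assumption holds).
Step 4: error magnitude e = S_0/v_5 = S_0·∏_{j≠5}(α_5 − α_j) = 7·2 = 14 ≡ 1 (mod 13).
Step 5: correct position 5: c_5 = r_5 − e = 5 − 1 ≡ 4 (mod 13). Hence c = [2, 12, 1, 9, 4].
  Check: interpolating c through the α_i gives m(x) = 10 + 3·x (degree < 2) with m(α_i) = c_i for every i, so c is indeed a codeword.


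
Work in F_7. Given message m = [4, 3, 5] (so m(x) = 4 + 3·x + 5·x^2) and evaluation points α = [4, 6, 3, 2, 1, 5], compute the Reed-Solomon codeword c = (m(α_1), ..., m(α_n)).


c = [5, 6, 2, 2, 5, 4]

Message polynomial: m(x) = 4 + 3·x + 5·x^2 (mod 7).
For each evaluation point α_i, compute m(α_i) mod 7:
  α_1 = 4: Horner steps 5 → 2 → 5, so m(4) = 5.
  α_2 = 6: Horner steps 5 → 5 → 6, so m(6) = 6.
  α_3 = 3: Horner steps 5 → 4 → 2, so m(3) = 2.
  α_4 = 2: Horner steps 5 → 6 → 2, so m(2) = 2.
  α_5 = 1: Horner steps 5 → 1 → 5, so m(1) = 5.
  α_6 = 5: Horner steps 5 → 0 → 4, so m(5) = 4.
Codeword c = [5, 6, 2, 2, 5, 4] ∈ F_7^6.


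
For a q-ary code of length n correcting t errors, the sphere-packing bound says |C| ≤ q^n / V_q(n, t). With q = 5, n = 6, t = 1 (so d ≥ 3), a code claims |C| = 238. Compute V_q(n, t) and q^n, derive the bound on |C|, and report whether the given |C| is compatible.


V_q(n, t) = 25, q^n = 15625, Hamming bound = 625, |C| = 238 ≤ bound (satisfied).

Step 1: Compute V_q(n, t) = Σ_{j=0}^1 C(n, j) (q−1)^j.
  j = 0: C(6,0)·(4)^0 = 1·1 = 1.
  j = 1: C(6,1)·(4)^1 = 6·4 = 24.
  V_q(n, t) = 1 + 24 = 25.
Step 2: q^n = 5^6 = 15625.
Step 3: Hamming bound ⌊q^n / V_q(n,t)⌋ = ⌊15625/25⌋ = 625.
Step 4: Compare |C| = 238 to 625: satisfied.
The claimed |C| lies below the Hamming bound.


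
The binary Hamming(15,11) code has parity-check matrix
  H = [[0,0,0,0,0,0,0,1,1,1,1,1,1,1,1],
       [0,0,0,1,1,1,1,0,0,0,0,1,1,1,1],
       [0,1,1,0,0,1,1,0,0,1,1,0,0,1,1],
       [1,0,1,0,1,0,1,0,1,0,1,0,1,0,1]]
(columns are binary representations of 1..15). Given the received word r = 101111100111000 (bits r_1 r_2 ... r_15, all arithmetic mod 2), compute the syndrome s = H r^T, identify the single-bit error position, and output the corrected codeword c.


s = (1, 1, 1, 1)^T, error position = 15, corrected codeword c = 101111100111001

Compute s = H r^T mod 2 one row at a time:
  s_1 = 0 + 0 + 1 + 1 + 1 + 0 + 0 + 0 = 3 ≡ 1 (mod 2).
  s_2 = 1 + 1 + 1 + 1 + 1 + 0 + 0 + 0 = 5 ≡ 1 (mod 2).
  s_3 = 0 + 1 + 1 + 1 + 1 + 1 + 0 + 0 = 5 ≡ 1 (mod 2).
  s_4 = 1 + 1 + 1 + 1 + 0 + 1 + 0 + 0 = 5 ≡ 1 (mod 2).
s = (1, 1, 1, 1)^T — this equals column 15 of H (binary 1111), so error is at position 15.
Correct: flip bit 15 of r = 101111100111000 to get c = 101111100111001.


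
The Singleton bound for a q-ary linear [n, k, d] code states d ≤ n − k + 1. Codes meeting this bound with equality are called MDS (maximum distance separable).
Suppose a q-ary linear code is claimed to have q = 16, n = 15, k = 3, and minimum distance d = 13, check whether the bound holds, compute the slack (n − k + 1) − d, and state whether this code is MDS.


Singleton RHS = n − k + 1 = 13, slack = 0, bound satisfied, MDS.

Singleton bound: d ≤ n − k + 1.
Here n = 15, k = 3, so n − k + 1 = 13.
Given d = 13, check d ≤ 13: YES.
Slack = (n − k + 1) − d = 0.
The code is MDS (slack = 0).
Description: the claimed parameters are [15, 3, 13]_16; such a code would be MDS (meets Singleton bound).


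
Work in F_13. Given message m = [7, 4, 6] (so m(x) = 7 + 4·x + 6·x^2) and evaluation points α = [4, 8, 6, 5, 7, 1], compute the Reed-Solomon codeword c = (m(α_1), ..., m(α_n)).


c = [2, 7, 0, 8, 4, 4]

Message polynomial: m(x) = 7 + 4·x + 6·x^2 (mod 13).
For each evaluation point α_i, compute m(α_i) mod 13:
  α_1 = 4: Horner steps 6 → 2 → 2, so m(4) = 2.
  α_2 = 8: Horner steps 6 → 0 → 7, so m(8) = 7.
  α_3 = 6: Horner steps 6 → 1 → 0, so m(6) = 0.
  α_4 = 5: Horner steps 6 → 8 → 8, so m(5) = 8.
  α_5 = 7: Horner steps 6 → 7 → 4, so m(7) = 4.
  α_6 = 1: Horner steps 6 → 10 → 4, so m(1) = 4.
Codeword c = [2, 7, 0, 8, 4, 4] ∈ F_13^6.


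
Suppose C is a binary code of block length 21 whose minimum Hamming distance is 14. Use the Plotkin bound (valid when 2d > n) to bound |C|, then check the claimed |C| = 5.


Plotkin bound M ≤ 4; given |C| = 5 > bound (violated).

Check applicability: 2d = 28, n = 21.
2d − n = 7 > 0, so Plotkin applies.
Compute d/(2d−n) = 14/7 ≈ 2.0000.
⌊d/(2d−n)⌋ = 2.
Plotkin bound: M ≤ 2·2 = 4.
Given |C| = 5, check: VIOLATED.
This |C| is above the Plotkin bound, so no binary code with n = 21, d = 14 and 5 codewords exists.


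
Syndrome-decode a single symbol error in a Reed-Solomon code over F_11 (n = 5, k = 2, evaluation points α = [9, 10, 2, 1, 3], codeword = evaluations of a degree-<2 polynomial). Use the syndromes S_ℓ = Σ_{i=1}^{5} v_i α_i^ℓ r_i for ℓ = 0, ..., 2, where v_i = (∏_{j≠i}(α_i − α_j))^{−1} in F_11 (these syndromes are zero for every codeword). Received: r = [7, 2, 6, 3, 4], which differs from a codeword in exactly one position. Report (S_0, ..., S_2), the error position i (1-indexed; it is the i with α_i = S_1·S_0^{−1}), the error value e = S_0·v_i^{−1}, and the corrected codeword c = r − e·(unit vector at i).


S = (3, 6, 1), error at position 3, error magnitude e = 8, c = [7, 2, 9, 3, 4].

Step 1: column multipliers v_i = (∏_{j≠i}(α_i − α_j))^{−1} mod 11.
  i = 1 (α = 9): (9−10)(9−2)(9−1)(9−3) = (−1)·7·8·6 = −336 ≡ 5, so v_1 = 5^{−1} = 9 (mod 11).
  i = 2 (α = 10): (10−9)(10−2)(10−1)(10−3) = 1·8·9·7 = 504 ≡ 9, so v_2 = 9^{−1} = 5 (mod 11).
  i = 3 (α = 2): (2−9)(2−10)(2−1)(2−3) = (−7)·(−8)·1·(−1) = −56 ≡ 10, so v_3 = 10^{−1} = 10 (mod 11).
  i = 4 (α = 1): (1−9)(1−10)(1−2)(1−3) = (−8)·(−9)·(−1)·(−2) = 144 ≡ 1, so v_4 = 1^{−1} = 1 (mod 11).
  i = 5 (α = 3): (3−9)(3−10)(3−2)(3−1) = (−6)·(−7)·1·2 = 84 ≡ 7, so v_5 = 7^{−1} = 8 (mod 11).
  v = [9, 5, 10, 1, 8].
Step 2: syndromes of r = [7, 2, 6, 3, 4] (all sums mod 11).
  S_0 = Σ v_i r_i = 9·7 + 5·2 + 10·6 + 1·3 + 8·4 = 168 ≡ 3.
  S_1 = Σ v_i α_i r_i = 9·9·7 + 5·10·2 + 10·2·6 + 1·1·3 + 8·3·4 = 886 ≡ 6.
  α_i^2 mod 11 = [4, 1, 4, 1, 9].
  S_2 = Σ v_i α_i^2 r_i = 9·4·7 + 5·1·2 + 10·4·6 + 1·1·3 + 8·9·4 = 793 ≡ 1.
  S = (3, 6, 1) ≠ 0, so r is not a codeword (an error is present).
Step 3: locate the error. For a single error e at position i, S_ℓ = v_i·e·α_i^ℓ, so α_err = S_1/S_0.
  S_0^{−1} = 3^{−1} = 4 (mod 11), so α_err = 6·4 = 24 ≡ 2 = α_3. Error position i = 3.
  Consistency check: S_2/S_1 = 1·2 = 2 ≡ 2 = α_err ✓ (single-error assumption holds).
Step 4: error magnitude e = S_0/v_3 = S_0·∏_{j≠3}(α_3 − α_j) = 3·10 = 30 ≡ 8 (mod 11).
Step 5: correct position 3: c_3 = r_3 − e = 6 − 8 ≡ 9 (mod 11). Hence c = [7, 2, 9, 3, 4].
  Check: interpolating c through the α_i gives m(x) = 8 + 6·x (degree < 2) with m(α_i) = c_i for every i, so c is indeed a codeword.


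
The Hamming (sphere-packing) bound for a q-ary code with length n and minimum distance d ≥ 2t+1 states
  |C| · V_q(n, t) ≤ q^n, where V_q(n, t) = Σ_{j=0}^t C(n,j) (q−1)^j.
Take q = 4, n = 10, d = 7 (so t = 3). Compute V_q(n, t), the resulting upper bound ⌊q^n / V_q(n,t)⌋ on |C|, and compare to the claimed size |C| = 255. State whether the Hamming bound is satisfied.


V_q(n, t) = 3676, q^n = 1048576, Hamming bound = 285, |C| = 255 ≤ bound (satisfied).

Step 1: Compute V_q(n, t) = Σ_{j=0}^3 C(n, j) (q−1)^j.
  j = 0: C(10,0)·(3)^0 = 1·1 = 1.
  j = 1: C(10,1)·(3)^1 = 10·3 = 30.
  j = 2: C(10,2)·(3)^2 = 45·9 = 405.
  j = 3: C(10,3)·(3)^3 = 120·27 = 3240.
  V_q(n, t) = 1 + 30 + 405 + 3240 = 3676.
Step 2: q^n = 4^10 = 1048576.
Step 3: Hamming bound ⌊q^n / V_q(n,t)⌋ = ⌊1048576/3676⌋ = 285.
Step 4: Compare |C| = 255 to 285: satisfied.
The claimed |C| lies below the Hamming bound.


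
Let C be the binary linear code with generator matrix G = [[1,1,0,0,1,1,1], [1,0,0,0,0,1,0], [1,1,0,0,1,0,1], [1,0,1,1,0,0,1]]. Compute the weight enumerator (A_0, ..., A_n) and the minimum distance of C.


Weight distribution: A_0 = 1, A_1 = 2, A_2 = 1, A_3 = 2, A_4 = 5, A_5 = 4, A_6 = 1. Minimum distance d = 1.

Enumerate all 2^4 = 16 messages m ∈ F_2^4.
For each, compute codeword c = mG in F_2^7, then tally its weight.
  m = 0000 → c = 0000000, weight = 0.
  m = 1000 → c = 1100111, weight = 5.
  m = 0100 → c = 1000010, weight = 2.
  m = 1100 → c = 0100101, weight = 3.
  m = 0010 → c = 1100101, weight = 4.
  m = 1010 → c = 0000010, weight = 1.
  m = 0110 → c = 0100111, weight = 4.
  m = 1110 → c = 1000000, weight = 1.
  m = 0001 → c = 1011001, weight = 4.
  m = 1001 → c = 0111110, weight = 5.
  m = 0101 → c = 0011011, weight = 4.
  m = 1101 → c = 1111100, weight = 5.
  m = 0011 → c = 0111100, weight = 4.
  m = 1011 → c = 1011011, weight = 5.
  m = 0111 → c = 1111110, weight = 6.
  m = 1111 → c = 0011001, weight = 3.
Tally weights:
  weight 0: 1 codewords.
  weight 1: 2 codewords.
  weight 2: 1 codewords.
  weight 3: 2 codewords.
  weight 4: 5 codewords.
  weight 5: 4 codewords.
  weight 6: 1 codewords.
Minimum distance d = smallest w > 0 with A_w > 0 = 1.
Sanity: Σ A_w = 16 = 2^4 = 16 ✓.


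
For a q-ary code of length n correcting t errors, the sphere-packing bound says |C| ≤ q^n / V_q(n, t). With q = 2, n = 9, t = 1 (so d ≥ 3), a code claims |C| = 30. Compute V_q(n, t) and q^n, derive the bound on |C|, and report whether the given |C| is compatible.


V_q(n, t) = 10, q^n = 512, Hamming bound = 51, |C| = 30 ≤ bound (satisfied).

Step 1: Compute V_q(n, t) = Σ_{j=0}^1 C(n, j) (q−1)^j.
  j = 0: C(9,0)·(1)^0 = 1·1 = 1.
  j = 1: C(9,1)·(1)^1 = 9·1 = 9.
  V_q(n, t) = 1 + 9 = 10.
Step 2: q^n = 2^9 = 512.
Step 3: Hamming bound ⌊q^n / V_q(n,t)⌋ = ⌊512/10⌋ = 51.
Step 4: Compare |C| = 30 to 51: satisfied.
The claimed |C| lies below the Hamming bound.


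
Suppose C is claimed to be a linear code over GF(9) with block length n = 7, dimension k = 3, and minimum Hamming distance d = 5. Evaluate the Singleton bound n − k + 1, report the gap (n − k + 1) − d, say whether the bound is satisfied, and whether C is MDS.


Singleton RHS = n − k + 1 = 5, slack = 0, bound satisfied, MDS.

Singleton bound: d ≤ n − k + 1.
Here n = 7, k = 3, so n − k + 1 = 5.
Given d = 5, check d ≤ 5: YES.
Slack = (n − k + 1) − d = 0.
The code is MDS (slack = 0).
Description: the claimed parameters are [7, 3, 5]_9; such a code would be MDS (meets Singleton bound).


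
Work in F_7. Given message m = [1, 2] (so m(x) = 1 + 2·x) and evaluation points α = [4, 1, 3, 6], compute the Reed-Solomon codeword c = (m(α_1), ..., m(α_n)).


c = [2, 3, 0, 6]

Message polynomial: m(x) = 1 + 2·x (mod 7).
For each evaluation point α_i, compute m(α_i) mod 7:
  α_1 = 4: Horner steps 2 → 2, so m(4) = 2.
  α_2 = 1: Horner steps 2 → 3, so m(1) = 3.
  α_3 = 3: Horner steps 2 → 0, so m(3) = 0.
  α_4 = 6: Horner steps 2 → 6, so m(6) = 6.
Codeword c = [2, 3, 0, 6] ∈ F_7^4.


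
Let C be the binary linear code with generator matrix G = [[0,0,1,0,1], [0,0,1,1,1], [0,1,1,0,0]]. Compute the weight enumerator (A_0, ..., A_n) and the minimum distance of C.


Weight distribution: A_0 = 1, A_1 = 1, A_2 = 3, A_3 = 3. Minimum distance d = 1.

Enumerate all 2^3 = 8 messages m ∈ F_2^3.
For each, compute codeword c = mG in F_2^5, then tally its weight.
  m = 000 → c = 00000, weight = 0.
  m = 100 → c = 00101, weight = 2.
  m = 010 → c = 00111, weight = 3.
  m = 110 → c = 00010, weight = 1.
  m = 001 → c = 01100, weight = 2.
  m = 101 → c = 01001, weight = 2.
  m = 011 → c = 01011, weight = 3.
  m = 111 → c = 01110, weight = 3.
Tally weights:
  weight 0: 1 codewords.
  weight 1: 1 codewords.
  weight 2: 3 codewords.
  weight 3: 3 codewords.
Minimum distance d = smallest w > 0 with A_w > 0 = 1.
Sanity: Σ A_w = 8 = 2^3 = 8 ✓.


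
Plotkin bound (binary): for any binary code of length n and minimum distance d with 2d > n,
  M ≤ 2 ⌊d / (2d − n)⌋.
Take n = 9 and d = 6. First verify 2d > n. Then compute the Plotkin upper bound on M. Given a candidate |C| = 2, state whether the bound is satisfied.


Plotkin bound M ≤ 4; given |C| = 2 ≤ bound (satisfied).

Check applicability: 2d = 12, n = 9.
2d − n = 3 > 0, so Plotkin applies.
Compute d/(2d−n) = 6/3 ≈ 2.0000.
⌊d/(2d−n)⌋ = 2.
Plotkin bound: M ≤ 2·2 = 4.
Given |C| = 2, check: satisfied.
This |C| is below the Plotkin bound.


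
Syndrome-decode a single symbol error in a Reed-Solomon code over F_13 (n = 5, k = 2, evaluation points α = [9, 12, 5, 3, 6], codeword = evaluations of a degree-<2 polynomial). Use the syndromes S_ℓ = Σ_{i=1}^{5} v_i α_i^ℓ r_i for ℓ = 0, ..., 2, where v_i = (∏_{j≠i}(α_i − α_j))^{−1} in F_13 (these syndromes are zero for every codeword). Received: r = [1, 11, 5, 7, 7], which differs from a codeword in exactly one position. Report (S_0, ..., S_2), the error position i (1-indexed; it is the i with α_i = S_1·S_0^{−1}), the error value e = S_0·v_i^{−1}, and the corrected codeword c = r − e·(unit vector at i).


S = (8, 9, 2), error at position 5, error magnitude e = 3, c = [1, 11, 5, 7, 4].

Step 1: column multipliers v_i = (∏_{j≠i}(α_i − α_j))^{−1} mod 13.
  i = 1 (α = 9): (9−12)(9−5)(9−3)(9−6) = (−3)·4·6·3 = −216 ≡ 5, so v_1 = 5^{−1} = 8 (mod 13).
  i = 2 (α = 12): (12−9)(12−5)(12−3)(12−6) = 3·7·9·6 = 1134 ≡ 3, so v_2 = 3^{−1} = 9 (mod 13).
  i = 3 (α = 5): (5−9)(5−12)(5−3)(5−6) = (−4)·(−7)·2·(−1) = −56 ≡ 9, so v_3 = 9^{−1} = 3 (mod 13).
  i = 4 (α = 3): (3−9)(3−12)(3−5)(3−6) = (−6)·(−9)·(−2)·(−3) = 324 ≡ 12, so v_4 = 12^{−1} = 12 (mod 13).
  i = 5 (α = 6): (6−9)(6−12)(6−5)(6−3) = (−3)·(−6)·1·3 = 54 ≡ 2, so v_5 = 2^{−1} = 7 (mod 13).
  v = [8, 9, 3, 12, 7].
Step 2: syndromes of r = [1, 11, 5, 7, 7] (all sums mod 13).
  S_0 = Σ v_i r_i = 8·1 + 9·11 + 3·5 + 12·7 + 7·7 = 255 ≡ 8.
  S_1 = Σ v_i α_i r_i = 8·9·1 + 9·12·11 + 3·5·5 + 12·3·7 + 7·6·7 = 1881 ≡ 9.
  α_i^2 mod 13 = [3, 1, 12, 9, 10].
  S_2 = Σ v_i α_i^2 r_i = 8·3·1 + 9·1·11 + 3·12·5 + 12·9·7 + 7·10·7 = 1549 ≡ 2.
  S = (8, 9, 2) ≠ 0, so r is not a codeword (an error is present).
Step 3: locate the error. For a single error e at position i, S_ℓ = v_i·e·α_i^ℓ, so α_err = S_1/S_0.
  S_0^{−1} = 8^{−1} = 5 (mod 13), so α_err = 9·5 = 45 ≡ 6 = α_5. Error position i = 5.
  Consistency check: S_2/S_1 = 2·3 = 6 ≡ 6 = α_err ✓ (single-error assumption holds).
Step 4: error magnitude e = S_0/v_5 = S_0·∏_{j≠5}(α_5 − α_j) = 8·2 = 16 ≡ 3 (mod 13).
Step 5: correct position 5: c_5 = r_5 − e = 7 − 3 ≡ 4 (mod 13). Hence c = [1, 11, 5, 7, 4].
  Check: interpolating c through the α_i gives m(x) = 10 + 12·x (degree < 2) with m(α_i) = c_i for every i, so c is indeed a codeword.


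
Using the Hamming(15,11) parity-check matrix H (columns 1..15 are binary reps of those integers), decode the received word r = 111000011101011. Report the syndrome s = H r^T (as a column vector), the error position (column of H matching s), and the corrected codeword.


s = (0, 1, 1, 0)^T, error position = 6, corrected codeword c = 111001011101011

Compute s = H r^T mod 2 one row at a time:
  s_1 = 1 + 1 + 1 + 0 + 1 + 0 + 1 + 1 = 6 ≡ 0 (mod 2).
  s_2 = 0 + 0 + 0 + 0 + 1 + 0 + 1 + 1 = 3 ≡ 1 (mod 2).
  s_3 = 1 + 1 + 0 + 0 + 1 + 0 + 1 + 1 = 5 ≡ 1 (mod 2).
  s_4 = 1 + 1 + 0 + 0 + 1 + 0 + 0 + 1 = 4 ≡ 0 (mod 2).
s = (0, 1, 1, 0)^T — this equals column 6 of H (binary 0110), so error is at position 6.
Correct: flip bit 6 of r = 111000011101011 to get c = 111001011101011.


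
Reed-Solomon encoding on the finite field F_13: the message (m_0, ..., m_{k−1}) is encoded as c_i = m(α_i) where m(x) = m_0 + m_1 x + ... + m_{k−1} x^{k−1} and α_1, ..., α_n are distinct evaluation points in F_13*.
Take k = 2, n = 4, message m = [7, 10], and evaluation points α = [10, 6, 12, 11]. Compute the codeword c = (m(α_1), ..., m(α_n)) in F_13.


c = [3, 2, 10, 0]

Message polynomial: m(x) = 7 + 10·x (mod 13).
For each evaluation point α_i, compute m(α_i) mod 13:
  α_1 = 10: Horner steps 10 → 3, so m(10) = 3.
  α_2 = 6: Horner steps 10 → 2, so m(6) = 2.
  α_3 = 12: Horner steps 10 → 10, so m(12) = 10.
  α_4 = 11: Horner steps 10 → 0, so m(11) = 0.
Codeword c = [3, 2, 10, 0] ∈ F_13^4.


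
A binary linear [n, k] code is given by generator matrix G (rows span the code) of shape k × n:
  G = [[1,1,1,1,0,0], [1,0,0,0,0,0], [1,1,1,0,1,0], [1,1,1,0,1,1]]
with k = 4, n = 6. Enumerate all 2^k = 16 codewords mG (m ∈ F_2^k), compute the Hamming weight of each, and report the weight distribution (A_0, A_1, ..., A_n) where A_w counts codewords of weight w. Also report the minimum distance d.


Weight distribution: A_0 = 1, A_1 = 2, A_2 = 2, A_3 = 4, A_4 = 5, A_5 = 2. Minimum distance d = 1.

Enumerate all 2^4 = 16 messages m ∈ F_2^4.
For each, compute codeword c = mG in F_2^6, then tally its weight.
  m = 0000 → c = 000000, weight = 0.
  m = 1000 → c = 111100, weight = 4.
  m = 0100 → c = 100000, weight = 1.
  m = 1100 → c = 011100, weight = 3.
  m = 0010 → c = 111010, weight = 4.
  m = 1010 → c = 000110, weight = 2.
  m = 0110 → c = 011010, weight = 3.
  m = 1110 → c = 100110, weight = 3.
  m = 0001 → c = 111011, weight = 5.
  m = 1001 → c = 000111, weight = 3.
  m = 0101 → c = 011011, weight = 4.
  m = 1101 → c = 100111, weight = 4.
  m = 0011 → c = 000001, weight = 1.
  m = 1011 → c = 111101, weight = 5.
  m = 0111 → c = 100001, weight = 2.
  m = 1111 → c = 011101, weight = 4.
Tally weights:
  weight 0: 1 codewords.
  weight 1: 2 codewords.
  weight 2: 2 codewords.
  weight 3: 4 codewords.
  weight 4: 5 codewords.
  weight 5: 2 codewords.
Minimum distance d = smallest w > 0 with A_w > 0 = 1.
Sanity: Σ A_w = 16 = 2^4 = 16 ✓.


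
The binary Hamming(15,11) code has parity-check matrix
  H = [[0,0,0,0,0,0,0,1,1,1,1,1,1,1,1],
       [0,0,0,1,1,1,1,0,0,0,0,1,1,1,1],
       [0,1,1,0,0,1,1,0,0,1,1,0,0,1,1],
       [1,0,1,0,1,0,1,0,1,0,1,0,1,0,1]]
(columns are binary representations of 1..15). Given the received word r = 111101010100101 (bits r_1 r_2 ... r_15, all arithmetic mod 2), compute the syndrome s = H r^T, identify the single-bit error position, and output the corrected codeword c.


s = (0, 0, 1, 0)^T, error position = 2, corrected codeword c = 101101010100101

Compute s = H r^T mod 2 one row at a time:
  s_1 = 1 + 0 + 1 + 0 + 0 + 1 + 0 + 1 = 4 ≡ 0 (mod 2).
  s_2 = 1 + 0 + 1 + 0 + 0 + 1 + 0 + 1 = 4 ≡ 0 (mod 2).
  s_3 = 1 + 1 + 1 + 0 + 1 + 0 + 0 + 1 = 5 ≡ 1 (mod 2).
  s_4 = 1 + 1 + 0 + 0 + 0 + 0 + 1 + 1 = 4 ≡ 0 (mod 2).
s = (0, 0, 1, 0)^T — this equals column 2 of H (binary 0010), so error is at position 2.
Correct: flip bit 2 of r = 111101010100101 to get c = 101101010100101.
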